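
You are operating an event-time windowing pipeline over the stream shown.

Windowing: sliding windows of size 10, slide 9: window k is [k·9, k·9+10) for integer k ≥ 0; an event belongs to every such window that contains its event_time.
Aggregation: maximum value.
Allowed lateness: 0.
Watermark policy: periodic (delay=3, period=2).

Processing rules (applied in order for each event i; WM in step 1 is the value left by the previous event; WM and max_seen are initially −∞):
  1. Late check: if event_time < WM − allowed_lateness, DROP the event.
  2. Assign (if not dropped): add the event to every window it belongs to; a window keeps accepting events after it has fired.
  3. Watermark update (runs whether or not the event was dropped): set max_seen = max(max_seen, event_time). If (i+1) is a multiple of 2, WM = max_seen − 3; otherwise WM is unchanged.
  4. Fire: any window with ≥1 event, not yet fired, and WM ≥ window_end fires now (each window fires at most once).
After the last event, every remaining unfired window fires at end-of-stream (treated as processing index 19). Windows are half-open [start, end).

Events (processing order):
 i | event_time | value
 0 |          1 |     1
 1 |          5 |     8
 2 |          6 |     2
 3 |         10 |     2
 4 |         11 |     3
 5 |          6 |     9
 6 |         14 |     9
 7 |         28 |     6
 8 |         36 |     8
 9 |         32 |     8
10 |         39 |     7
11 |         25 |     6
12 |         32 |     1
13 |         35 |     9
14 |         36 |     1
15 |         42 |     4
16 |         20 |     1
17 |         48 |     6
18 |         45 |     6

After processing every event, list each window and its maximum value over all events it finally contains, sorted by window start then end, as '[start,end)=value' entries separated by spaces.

[0,10)=8 [9,19)=9 [27,37)=8 [36,46)=8 [45,55)=6

i=0 t=1 v=1: → [0,10); WM=−∞
i=1 t=5 v=8: → [0,10); WM=2
i=2 t=6 v=2: → [0,10); WM=2
i=3 t=10 v=2: → [9,19); WM=7
i=4 t=11 v=3: → [9,19); WM=7
i=5 t=6 v=9: DROP (t<7-0); WM=8
i=6 t=14 v=9: → [9,19); WM=8
i=7 t=28 v=6: → [27,37); WM=25; [0,10) fires=8 [9,19) fires=9
i=8 t=36 v=8: → [36,46),[27,37); WM=25
i=9 t=32 v=8: → [27,37); WM=33
i=10 t=39 v=7: → [36,46); WM=33
i=11 t=25 v=6: DROP (t<33-0); WM=36
i=12 t=32 v=1: DROP (t<36-0); WM=36
i=13 t=35 v=9: DROP (t<36-0); WM=36
i=14 t=36 v=1: → [36,46),[27,37); WM=36
i=15 t=42 v=4: → [36,46); WM=39; [27,37) fires=8
i=16 t=20 v=1: DROP (t<39-0); WM=39
i=17 t=48 v=6: → [45,55); WM=45
i=18 t=45 v=6: → [45,55),[36,46); WM=45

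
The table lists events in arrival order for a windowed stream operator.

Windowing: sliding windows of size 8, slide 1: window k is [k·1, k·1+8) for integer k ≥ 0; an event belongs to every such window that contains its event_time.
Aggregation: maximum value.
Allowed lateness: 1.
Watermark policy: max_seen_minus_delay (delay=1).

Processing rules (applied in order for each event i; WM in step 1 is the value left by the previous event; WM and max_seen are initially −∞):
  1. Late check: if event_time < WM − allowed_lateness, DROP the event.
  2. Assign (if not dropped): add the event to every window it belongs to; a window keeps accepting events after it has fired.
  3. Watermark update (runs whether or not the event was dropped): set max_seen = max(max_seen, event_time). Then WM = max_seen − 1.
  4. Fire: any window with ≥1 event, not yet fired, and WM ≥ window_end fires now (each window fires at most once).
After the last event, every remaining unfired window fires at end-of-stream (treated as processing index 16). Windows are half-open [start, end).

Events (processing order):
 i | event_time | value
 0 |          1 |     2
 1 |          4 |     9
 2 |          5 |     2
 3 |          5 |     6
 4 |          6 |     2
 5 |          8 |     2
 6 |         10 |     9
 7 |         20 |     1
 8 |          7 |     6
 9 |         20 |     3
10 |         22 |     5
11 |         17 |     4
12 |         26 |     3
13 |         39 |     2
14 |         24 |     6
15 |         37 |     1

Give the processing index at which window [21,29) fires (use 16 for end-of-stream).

i=0 t=1 v=2: → [1,9),[0,8); WM=0
i=1 t=4 v=9: → [4,12),[3,11),[2,10),[1,9),[0,8); WM=3
i=2 t=5 v=2: → [5,13),[4,12),[3,11),[2,10),[1,9),[0,8); WM=4
i=3 t=5 v=6: → [5,13),[4,12),[3,11),[2,10),[1,9),[0,8); WM=4
i=4 t=6 v=2: → [6,14),[5,13),[4,12),[3,11),[2,10),[1,9),[0,8); WM=5
i=5 t=8 v=2: → [8,16),[7,15),[6,14),[5,13),[4,12),[3,11),[2,10),[1,9); WM=7
i=6 t=10 v=9: → [10,18),[9,17),[8,16),[7,15),[6,14),[5,13),[4,12),[3,11); WM=9; [0,8) fires=9 [1,9) fires=9
i=7 t=20 v=1: → [20,28),[19,27),[18,26),[17,25),[16,24),[15,23),[14,22),[13,21); WM=19; [2,10) fires=9 [3,11) fires=9 [4,12) fires=9 [5,13) fires=9 [6,14) fires=9 [7,15) fires=9 [8,16) fires=9 [9,17) fires=9 [10,18) fires=9
i=8 t=7 v=6: DROP (t<19-1); WM=19
i=9 t=20 v=3: → [20,28),[19,27),[18,26),[17,25),[16,24),[15,23),[14,22),[13,21); WM=19
i=10 t=22 v=5: → [22,30),[21,29),[20,28),[19,27),[18,26),[17,25),[16,24),[15,23); WM=21; [13,21) fires=3
i=11 t=17 v=4: DROP (t<21-1); WM=21
i=12 t=26 v=3: → [26,34),[25,33),[24,32),[23,31),[22,30),[21,29),[20,28),[19,27); WM=25; [14,22) fires=3 [15,23) fires=5 [16,24) fires=5 [17,25) fires=5
i=13 t=39 v=2: → [39,47),[38,46),[37,45),[36,44),[35,43),[34,42),[33,41),[32,40); WM=38; [18,26) fires=5 [19,27) fires=5 [20,28) fires=5 [21,29) fires=5 [22,30) fires=5 [23,31) fires=3 [24,32) fires=3 [25,33) fires=3 [26,34) fires=3
i=14 t=24 v=6: DROP (t<38-1); WM=38
i=15 t=37 v=1: → [37,45),[36,44),[35,43),[34,42),[33,41),[32,40),[31,39),[30,38); WM=38; [30,38) fires=1

13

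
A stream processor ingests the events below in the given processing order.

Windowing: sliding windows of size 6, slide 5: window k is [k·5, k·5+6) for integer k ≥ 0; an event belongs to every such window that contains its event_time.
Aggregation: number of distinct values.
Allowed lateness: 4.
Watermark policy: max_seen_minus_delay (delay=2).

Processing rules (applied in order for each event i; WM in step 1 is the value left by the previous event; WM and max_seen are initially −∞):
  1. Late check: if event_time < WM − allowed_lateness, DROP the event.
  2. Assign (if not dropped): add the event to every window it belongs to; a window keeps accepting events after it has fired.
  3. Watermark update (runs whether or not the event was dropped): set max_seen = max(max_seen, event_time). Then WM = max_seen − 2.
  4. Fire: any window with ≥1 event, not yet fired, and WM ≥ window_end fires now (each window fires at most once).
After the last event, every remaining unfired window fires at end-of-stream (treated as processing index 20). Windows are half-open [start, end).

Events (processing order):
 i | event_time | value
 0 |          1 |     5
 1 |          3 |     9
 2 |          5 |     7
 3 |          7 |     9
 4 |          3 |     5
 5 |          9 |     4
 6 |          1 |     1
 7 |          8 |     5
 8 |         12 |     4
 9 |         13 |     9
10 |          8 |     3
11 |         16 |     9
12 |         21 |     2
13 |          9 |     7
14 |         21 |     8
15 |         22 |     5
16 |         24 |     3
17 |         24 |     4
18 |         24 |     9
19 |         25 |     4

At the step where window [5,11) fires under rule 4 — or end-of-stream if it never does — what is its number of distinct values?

i=0 t=1 v=5: → [0,6); WM=-1
i=1 t=3 v=9: → [0,6); WM=1
i=2 t=5 v=7: → [5,11),[0,6); WM=3
i=3 t=7 v=9: → [5,11); WM=5
i=4 t=3 v=5: → [0,6); WM=5
i=5 t=9 v=4: → [5,11); WM=7; [0,6) fires=3
i=6 t=1 v=1: DROP (t<7-4); WM=7
i=7 t=8 v=5: → [5,11); WM=7
i=8 t=12 v=4: → [10,16); WM=10
i=9 t=13 v=9: → [10,16); WM=11; [5,11) fires=4
i=10 t=8 v=3: → [5,11); WM=11
i=11 t=16 v=9: → [15,21); WM=14
i=12 t=21 v=2: → [20,26); WM=19; [10,16) fires=2
i=13 t=9 v=7: DROP (t<19-4); WM=19
i=14 t=21 v=8: → [20,26); WM=19
i=15 t=22 v=5: → [20,26); WM=20
i=16 t=24 v=3: → [20,26); WM=22; [15,21) fires=1
i=17 t=24 v=4: → [20,26); WM=22
i=18 t=24 v=9: → [20,26); WM=22
i=19 t=25 v=4: → [25,31),[20,26); WM=23

4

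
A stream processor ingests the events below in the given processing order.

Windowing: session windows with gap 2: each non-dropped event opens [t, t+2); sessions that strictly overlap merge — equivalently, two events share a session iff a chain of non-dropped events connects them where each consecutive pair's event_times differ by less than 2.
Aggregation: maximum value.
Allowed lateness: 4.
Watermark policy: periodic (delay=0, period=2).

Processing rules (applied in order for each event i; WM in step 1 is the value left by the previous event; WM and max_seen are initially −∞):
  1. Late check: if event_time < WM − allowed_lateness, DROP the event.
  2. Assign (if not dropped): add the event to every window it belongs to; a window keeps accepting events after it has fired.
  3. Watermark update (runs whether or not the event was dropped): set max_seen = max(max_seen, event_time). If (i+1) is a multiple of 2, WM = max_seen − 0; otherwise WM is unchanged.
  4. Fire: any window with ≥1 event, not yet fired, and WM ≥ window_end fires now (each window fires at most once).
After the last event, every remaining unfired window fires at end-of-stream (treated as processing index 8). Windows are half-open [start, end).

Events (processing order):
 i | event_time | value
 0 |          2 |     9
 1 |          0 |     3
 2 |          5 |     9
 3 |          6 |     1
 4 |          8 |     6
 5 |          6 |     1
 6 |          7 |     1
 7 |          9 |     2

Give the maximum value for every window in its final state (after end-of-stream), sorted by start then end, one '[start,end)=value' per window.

i=0 t=2 v=9: → [2,4); WM=−∞
i=1 t=0 v=3: → [0,2); WM=2
i=2 t=5 v=9: → [5,7); WM=2
i=3 t=6 v=1: → [5,8); WM=6
i=4 t=8 v=6: → [8,10); WM=6
i=5 t=6 v=1: → [5,8); WM=8
i=6 t=7 v=1: → [5,10); WM=8
i=7 t=9 v=2: → [5,11); WM=9

[0,2)=3 [2,4)=9 [5,11)=9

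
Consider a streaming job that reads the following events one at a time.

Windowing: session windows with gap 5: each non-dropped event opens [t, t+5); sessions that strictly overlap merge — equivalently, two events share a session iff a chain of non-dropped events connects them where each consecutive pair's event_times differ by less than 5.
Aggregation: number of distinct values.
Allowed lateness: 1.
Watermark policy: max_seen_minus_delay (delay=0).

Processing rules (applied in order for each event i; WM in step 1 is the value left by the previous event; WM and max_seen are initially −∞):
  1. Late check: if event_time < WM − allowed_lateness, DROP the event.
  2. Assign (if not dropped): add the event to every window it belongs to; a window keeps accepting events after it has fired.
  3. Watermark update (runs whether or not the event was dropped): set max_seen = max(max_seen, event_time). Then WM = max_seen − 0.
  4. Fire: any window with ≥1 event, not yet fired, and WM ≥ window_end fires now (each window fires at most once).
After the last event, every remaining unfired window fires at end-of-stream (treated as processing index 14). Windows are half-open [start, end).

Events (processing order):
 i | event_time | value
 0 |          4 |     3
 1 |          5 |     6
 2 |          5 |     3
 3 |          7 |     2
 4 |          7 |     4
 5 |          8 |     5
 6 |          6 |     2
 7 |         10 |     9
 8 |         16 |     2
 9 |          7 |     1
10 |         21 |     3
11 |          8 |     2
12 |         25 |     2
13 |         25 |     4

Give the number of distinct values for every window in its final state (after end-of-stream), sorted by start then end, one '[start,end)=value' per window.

[4,15)=6 [16,21)=1 [21,30)=3

i=0 t=4 v=3: → [4,9); WM=4
i=1 t=5 v=6: → [4,10); WM=5
i=2 t=5 v=3: → [4,10); WM=5
i=3 t=7 v=2: → [4,12); WM=7
i=4 t=7 v=4: → [4,12); WM=7
i=5 t=8 v=5: → [4,13); WM=8
i=6 t=6 v=2: DROP (t<8-1); WM=8
i=7 t=10 v=9: → [4,15); WM=10
i=8 t=16 v=2: → [16,21); WM=16
i=9 t=7 v=1: DROP (t<16-1); WM=16
i=10 t=21 v=3: → [21,26); WM=21
i=11 t=8 v=2: DROP (t<21-1); WM=21
i=12 t=25 v=2: → [21,30); WM=25
i=13 t=25 v=4: → [21,30); WM=25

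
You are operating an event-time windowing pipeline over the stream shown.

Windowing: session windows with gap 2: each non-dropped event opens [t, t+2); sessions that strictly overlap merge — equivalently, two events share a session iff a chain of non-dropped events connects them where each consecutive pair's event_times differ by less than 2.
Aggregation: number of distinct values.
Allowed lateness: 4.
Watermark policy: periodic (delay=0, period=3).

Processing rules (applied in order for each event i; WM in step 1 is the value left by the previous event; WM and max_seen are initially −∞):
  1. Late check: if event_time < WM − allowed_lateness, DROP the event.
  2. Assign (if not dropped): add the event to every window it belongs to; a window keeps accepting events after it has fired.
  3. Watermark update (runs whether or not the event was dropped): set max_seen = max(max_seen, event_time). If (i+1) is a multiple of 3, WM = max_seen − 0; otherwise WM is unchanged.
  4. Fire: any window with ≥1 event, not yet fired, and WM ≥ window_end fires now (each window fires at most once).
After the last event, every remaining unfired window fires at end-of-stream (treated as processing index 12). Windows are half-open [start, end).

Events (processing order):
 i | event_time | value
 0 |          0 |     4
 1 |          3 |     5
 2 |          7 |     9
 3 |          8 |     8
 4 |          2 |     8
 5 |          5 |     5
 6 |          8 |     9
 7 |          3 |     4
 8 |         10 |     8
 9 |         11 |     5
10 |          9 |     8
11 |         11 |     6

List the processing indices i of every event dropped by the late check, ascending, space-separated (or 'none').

4 7

i=0 t=0 v=4: → [0,2); WM=−∞
i=1 t=3 v=5: → [3,5); WM=−∞
i=2 t=7 v=9: → [7,9); WM=7
i=3 t=8 v=8: → [7,10); WM=7
i=4 t=2 v=8: DROP (t<7-4); WM=7
i=5 t=5 v=5: → [5,7); WM=8
i=6 t=8 v=9: → [7,10); WM=8
i=7 t=3 v=4: DROP (t<8-4); WM=8
i=8 t=10 v=8: → [10,12); WM=10
i=9 t=11 v=5: → [10,13); WM=10
i=10 t=9 v=8: → [7,13); WM=10
i=11 t=11 v=6: → [7,13); WM=11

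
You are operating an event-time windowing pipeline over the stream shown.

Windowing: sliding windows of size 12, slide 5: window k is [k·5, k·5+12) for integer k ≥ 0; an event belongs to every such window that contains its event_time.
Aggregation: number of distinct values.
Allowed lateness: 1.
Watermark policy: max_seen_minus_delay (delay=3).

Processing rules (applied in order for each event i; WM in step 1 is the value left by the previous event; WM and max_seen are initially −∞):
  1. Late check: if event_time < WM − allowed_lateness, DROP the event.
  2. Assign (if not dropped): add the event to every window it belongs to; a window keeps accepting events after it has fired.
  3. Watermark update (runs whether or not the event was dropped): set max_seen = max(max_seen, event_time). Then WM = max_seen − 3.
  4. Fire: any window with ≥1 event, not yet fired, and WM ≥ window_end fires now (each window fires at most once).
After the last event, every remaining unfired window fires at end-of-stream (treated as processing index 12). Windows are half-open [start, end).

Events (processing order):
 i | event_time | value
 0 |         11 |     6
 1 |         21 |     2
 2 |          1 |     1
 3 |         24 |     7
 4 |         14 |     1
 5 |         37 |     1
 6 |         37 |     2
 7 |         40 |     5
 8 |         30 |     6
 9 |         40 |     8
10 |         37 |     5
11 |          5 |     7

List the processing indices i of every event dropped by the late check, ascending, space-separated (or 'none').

i=0 t=11 v=6: → [10,22),[5,17),[0,12); WM=8
i=1 t=21 v=2: → [20,32),[15,27),[10,22); WM=18; [0,12) fires=1 [5,17) fires=1
i=2 t=1 v=1: DROP (t<18-1); WM=18
i=3 t=24 v=7: → [20,32),[15,27); WM=21
i=4 t=14 v=1: DROP (t<21-1); WM=21
i=5 t=37 v=1: → [35,47),[30,42); WM=34; [10,22) fires=2 [15,27) fires=2 [20,32) fires=2
i=6 t=37 v=2: → [35,47),[30,42); WM=34
i=7 t=40 v=5: → [40,52),[35,47),[30,42); WM=37
i=8 t=30 v=6: DROP (t<37-1); WM=37
i=9 t=40 v=8: → [40,52),[35,47),[30,42); WM=37
i=10 t=37 v=5: → [35,47),[30,42); WM=37
i=11 t=5 v=7: DROP (t<37-1); WM=37

2 4 8 11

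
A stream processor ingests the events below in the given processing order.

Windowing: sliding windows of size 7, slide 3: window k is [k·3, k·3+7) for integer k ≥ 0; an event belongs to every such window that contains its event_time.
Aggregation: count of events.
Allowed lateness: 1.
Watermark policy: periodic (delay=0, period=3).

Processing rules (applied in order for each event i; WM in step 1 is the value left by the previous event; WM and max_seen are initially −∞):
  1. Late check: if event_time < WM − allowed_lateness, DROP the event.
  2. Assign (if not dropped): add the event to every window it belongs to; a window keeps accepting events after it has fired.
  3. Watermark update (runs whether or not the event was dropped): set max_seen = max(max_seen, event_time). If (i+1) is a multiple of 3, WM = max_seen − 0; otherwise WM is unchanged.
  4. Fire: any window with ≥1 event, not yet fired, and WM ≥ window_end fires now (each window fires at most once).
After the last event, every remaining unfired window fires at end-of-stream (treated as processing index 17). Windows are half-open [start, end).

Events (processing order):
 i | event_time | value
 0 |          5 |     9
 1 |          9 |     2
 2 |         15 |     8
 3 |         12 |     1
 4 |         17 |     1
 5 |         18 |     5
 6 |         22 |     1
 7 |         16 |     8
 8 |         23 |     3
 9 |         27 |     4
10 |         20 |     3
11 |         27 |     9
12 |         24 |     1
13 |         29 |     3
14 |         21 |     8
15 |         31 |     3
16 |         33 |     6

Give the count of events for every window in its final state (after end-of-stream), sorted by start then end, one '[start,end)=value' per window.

[0,7)=1 [3,10)=2 [6,13)=1 [9,16)=2 [12,19)=3 [15,22)=3 [18,25)=3 [21,28)=4 [24,31)=3 [27,34)=5 [30,37)=2 [33,40)=1

i=0 t=5 v=9: → [3,10),[0,7); WM=−∞
i=1 t=9 v=2: → [9,16),[6,13),[3,10); WM=−∞
i=2 t=15 v=8: → [15,22),[12,19),[9,16); WM=15; [0,7) fires=1 [3,10) fires=2 [6,13) fires=1
i=3 t=12 v=1: DROP (t<15-1); WM=15
i=4 t=17 v=1: → [15,22),[12,19); WM=15
i=5 t=18 v=5: → [18,25),[15,22),[12,19); WM=18; [9,16) fires=2
i=6 t=22 v=1: → [21,28),[18,25); WM=18
i=7 t=16 v=8: DROP (t<18-1); WM=18
i=8 t=23 v=3: → [21,28),[18,25); WM=23; [12,19) fires=3 [15,22) fires=3
i=9 t=27 v=4: → [27,34),[24,31),[21,28); WM=23
i=10 t=20 v=3: DROP (t<23-1); WM=23
i=11 t=27 v=9: → [27,34),[24,31),[21,28); WM=27; [18,25) fires=3
i=12 t=24 v=1: DROP (t<27-1); WM=27
i=13 t=29 v=3: → [27,34),[24,31); WM=27
i=14 t=21 v=8: DROP (t<27-1); WM=29; [21,28) fires=4
i=15 t=31 v=3: → [30,37),[27,34); WM=29
i=16 t=33 v=6: → [33,40),[30,37),[27,34); WM=29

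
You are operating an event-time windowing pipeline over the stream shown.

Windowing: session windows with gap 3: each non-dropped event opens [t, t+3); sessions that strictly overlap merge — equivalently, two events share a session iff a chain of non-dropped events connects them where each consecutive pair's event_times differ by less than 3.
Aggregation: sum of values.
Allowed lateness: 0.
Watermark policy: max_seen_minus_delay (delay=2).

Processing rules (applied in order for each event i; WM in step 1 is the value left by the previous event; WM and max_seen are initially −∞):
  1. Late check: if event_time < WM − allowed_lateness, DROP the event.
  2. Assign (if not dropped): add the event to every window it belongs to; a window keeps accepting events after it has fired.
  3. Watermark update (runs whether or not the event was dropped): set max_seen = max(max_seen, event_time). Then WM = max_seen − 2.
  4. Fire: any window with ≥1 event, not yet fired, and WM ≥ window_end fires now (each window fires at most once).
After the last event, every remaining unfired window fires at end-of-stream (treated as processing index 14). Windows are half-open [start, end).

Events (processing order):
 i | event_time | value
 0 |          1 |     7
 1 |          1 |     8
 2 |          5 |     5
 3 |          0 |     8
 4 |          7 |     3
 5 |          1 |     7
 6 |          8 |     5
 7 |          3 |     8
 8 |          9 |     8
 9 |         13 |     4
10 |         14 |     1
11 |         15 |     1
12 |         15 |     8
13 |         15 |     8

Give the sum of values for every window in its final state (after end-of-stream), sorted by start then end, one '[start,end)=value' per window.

i=0 t=1 v=7: → [1,4); WM=-1
i=1 t=1 v=8: → [1,4); WM=-1
i=2 t=5 v=5: → [5,8); WM=3
i=3 t=0 v=8: DROP (t<3-0); WM=3
i=4 t=7 v=3: → [5,10); WM=5
i=5 t=1 v=7: DROP (t<5-0); WM=5
i=6 t=8 v=5: → [5,11); WM=6
i=7 t=3 v=8: DROP (t<6-0); WM=6
i=8 t=9 v=8: → [5,12); WM=7
i=9 t=13 v=4: → [13,16); WM=11
i=10 t=14 v=1: → [13,17); WM=12
i=11 t=15 v=1: → [13,18); WM=13
i=12 t=15 v=8: → [13,18); WM=13
i=13 t=15 v=8: → [13,18); WM=13

[1,4)=15 [5,12)=21 [13,18)=22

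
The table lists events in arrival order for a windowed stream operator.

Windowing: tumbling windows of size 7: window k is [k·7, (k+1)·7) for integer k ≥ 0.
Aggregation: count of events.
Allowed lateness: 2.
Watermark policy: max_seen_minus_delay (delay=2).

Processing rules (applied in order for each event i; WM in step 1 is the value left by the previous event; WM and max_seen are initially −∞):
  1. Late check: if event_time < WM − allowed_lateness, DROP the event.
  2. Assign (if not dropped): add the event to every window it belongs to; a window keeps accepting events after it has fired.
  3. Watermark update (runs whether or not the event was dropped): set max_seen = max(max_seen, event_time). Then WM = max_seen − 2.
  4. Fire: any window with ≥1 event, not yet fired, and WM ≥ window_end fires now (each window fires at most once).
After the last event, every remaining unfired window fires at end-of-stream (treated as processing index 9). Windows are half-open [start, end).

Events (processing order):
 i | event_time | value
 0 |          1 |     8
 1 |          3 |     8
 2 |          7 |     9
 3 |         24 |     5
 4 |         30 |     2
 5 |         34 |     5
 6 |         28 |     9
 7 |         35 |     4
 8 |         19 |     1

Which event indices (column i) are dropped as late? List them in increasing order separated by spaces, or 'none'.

i=0 t=1 v=8: → [0,7); WM=-1
i=1 t=3 v=8: → [0,7); WM=1
i=2 t=7 v=9: → [7,14); WM=5
i=3 t=24 v=5: → [21,28); WM=22; [0,7) fires=2 [7,14) fires=1
i=4 t=30 v=2: → [28,35); WM=28; [21,28) fires=1
i=5 t=34 v=5: → [28,35); WM=32
i=6 t=28 v=9: DROP (t<32-2); WM=32
i=7 t=35 v=4: → [35,42); WM=33
i=8 t=19 v=1: DROP (t<33-2); WM=33

6 8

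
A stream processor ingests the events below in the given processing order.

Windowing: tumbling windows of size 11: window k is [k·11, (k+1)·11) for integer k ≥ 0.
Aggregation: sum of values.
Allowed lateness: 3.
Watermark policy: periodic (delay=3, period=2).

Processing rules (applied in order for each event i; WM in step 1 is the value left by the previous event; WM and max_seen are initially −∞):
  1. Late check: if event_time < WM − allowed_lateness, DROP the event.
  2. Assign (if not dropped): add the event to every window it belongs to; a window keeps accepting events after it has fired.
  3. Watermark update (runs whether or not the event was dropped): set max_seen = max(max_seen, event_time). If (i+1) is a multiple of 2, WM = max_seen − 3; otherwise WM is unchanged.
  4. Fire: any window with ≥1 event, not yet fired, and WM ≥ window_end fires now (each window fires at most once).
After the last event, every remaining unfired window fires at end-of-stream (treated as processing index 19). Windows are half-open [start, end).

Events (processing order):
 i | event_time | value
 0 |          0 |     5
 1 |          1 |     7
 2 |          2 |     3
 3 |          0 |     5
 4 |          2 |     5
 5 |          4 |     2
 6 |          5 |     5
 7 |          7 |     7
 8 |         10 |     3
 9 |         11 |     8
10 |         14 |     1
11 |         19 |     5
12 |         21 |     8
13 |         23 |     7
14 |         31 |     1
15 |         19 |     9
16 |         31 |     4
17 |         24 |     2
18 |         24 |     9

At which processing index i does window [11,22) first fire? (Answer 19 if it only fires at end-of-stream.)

15

i=0 t=0 v=5: → [0,11); WM=−∞
i=1 t=1 v=7: → [0,11); WM=-2
i=2 t=2 v=3: → [0,11); WM=-2
i=3 t=0 v=5: → [0,11); WM=-1
i=4 t=2 v=5: → [0,11); WM=-1
i=5 t=4 v=2: → [0,11); WM=1
i=6 t=5 v=5: → [0,11); WM=1
i=7 t=7 v=7: → [0,11); WM=4
i=8 t=10 v=3: → [0,11); WM=4
i=9 t=11 v=8: → [11,22); WM=8
i=10 t=14 v=1: → [11,22); WM=8
i=11 t=19 v=5: → [11,22); WM=16; [0,11) fires=42
i=12 t=21 v=8: → [11,22); WM=16
i=13 t=23 v=7: → [22,33); WM=20
i=14 t=31 v=1: → [22,33); WM=20
i=15 t=19 v=9: → [11,22); WM=28; [11,22) fires=31
i=16 t=31 v=4: → [22,33); WM=28
i=17 t=24 v=2: DROP (t<28-3); WM=28
i=18 t=24 v=9: DROP (t<28-3); WM=28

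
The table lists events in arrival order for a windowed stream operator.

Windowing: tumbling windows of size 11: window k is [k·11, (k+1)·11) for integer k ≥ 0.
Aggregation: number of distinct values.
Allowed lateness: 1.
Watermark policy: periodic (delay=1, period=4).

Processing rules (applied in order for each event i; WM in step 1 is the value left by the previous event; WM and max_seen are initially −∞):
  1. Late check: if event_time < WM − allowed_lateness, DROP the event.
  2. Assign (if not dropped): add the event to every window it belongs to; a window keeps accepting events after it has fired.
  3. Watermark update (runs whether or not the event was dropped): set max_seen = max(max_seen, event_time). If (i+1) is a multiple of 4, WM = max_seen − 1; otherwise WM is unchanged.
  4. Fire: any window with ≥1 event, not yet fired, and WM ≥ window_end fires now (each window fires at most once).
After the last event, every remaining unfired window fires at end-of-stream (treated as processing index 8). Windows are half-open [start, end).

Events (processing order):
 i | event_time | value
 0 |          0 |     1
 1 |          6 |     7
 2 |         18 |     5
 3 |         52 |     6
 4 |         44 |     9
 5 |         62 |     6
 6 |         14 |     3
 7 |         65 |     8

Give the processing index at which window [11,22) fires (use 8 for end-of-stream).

3

i=0 t=0 v=1: → [0,11); WM=−∞
i=1 t=6 v=7: → [0,11); WM=−∞
i=2 t=18 v=5: → [11,22); WM=−∞
i=3 t=52 v=6: → [44,55); WM=51; [0,11) fires=2 [11,22) fires=1
i=4 t=44 v=9: DROP (t<51-1); WM=51
i=5 t=62 v=6: → [55,66); WM=51
i=6 t=14 v=3: DROP (t<51-1); WM=51
i=7 t=65 v=8: → [55,66); WM=64; [44,55) fires=1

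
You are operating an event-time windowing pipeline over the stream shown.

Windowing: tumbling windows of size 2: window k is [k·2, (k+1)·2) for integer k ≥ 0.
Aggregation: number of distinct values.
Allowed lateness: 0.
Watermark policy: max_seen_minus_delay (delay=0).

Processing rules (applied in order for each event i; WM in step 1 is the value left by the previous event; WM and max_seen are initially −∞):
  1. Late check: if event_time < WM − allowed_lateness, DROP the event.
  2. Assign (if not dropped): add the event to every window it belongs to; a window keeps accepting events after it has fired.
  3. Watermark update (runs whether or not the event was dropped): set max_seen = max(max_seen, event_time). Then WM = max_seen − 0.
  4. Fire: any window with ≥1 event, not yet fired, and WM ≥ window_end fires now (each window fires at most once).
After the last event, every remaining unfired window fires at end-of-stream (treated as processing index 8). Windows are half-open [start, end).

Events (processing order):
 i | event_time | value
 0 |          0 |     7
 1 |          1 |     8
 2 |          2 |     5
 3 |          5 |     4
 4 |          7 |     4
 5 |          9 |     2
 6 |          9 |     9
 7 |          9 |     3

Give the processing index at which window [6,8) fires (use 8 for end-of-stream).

i=0 t=0 v=7: → [0,2); WM=0
i=1 t=1 v=8: → [0,2); WM=1
i=2 t=2 v=5: → [2,4); WM=2; [0,2) fires=2
i=3 t=5 v=4: → [4,6); WM=5; [2,4) fires=1
i=4 t=7 v=4: → [6,8); WM=7; [4,6) fires=1
i=5 t=9 v=2: → [8,10); WM=9; [6,8) fires=1
i=6 t=9 v=9: → [8,10); WM=9
i=7 t=9 v=3: → [8,10); WM=9

5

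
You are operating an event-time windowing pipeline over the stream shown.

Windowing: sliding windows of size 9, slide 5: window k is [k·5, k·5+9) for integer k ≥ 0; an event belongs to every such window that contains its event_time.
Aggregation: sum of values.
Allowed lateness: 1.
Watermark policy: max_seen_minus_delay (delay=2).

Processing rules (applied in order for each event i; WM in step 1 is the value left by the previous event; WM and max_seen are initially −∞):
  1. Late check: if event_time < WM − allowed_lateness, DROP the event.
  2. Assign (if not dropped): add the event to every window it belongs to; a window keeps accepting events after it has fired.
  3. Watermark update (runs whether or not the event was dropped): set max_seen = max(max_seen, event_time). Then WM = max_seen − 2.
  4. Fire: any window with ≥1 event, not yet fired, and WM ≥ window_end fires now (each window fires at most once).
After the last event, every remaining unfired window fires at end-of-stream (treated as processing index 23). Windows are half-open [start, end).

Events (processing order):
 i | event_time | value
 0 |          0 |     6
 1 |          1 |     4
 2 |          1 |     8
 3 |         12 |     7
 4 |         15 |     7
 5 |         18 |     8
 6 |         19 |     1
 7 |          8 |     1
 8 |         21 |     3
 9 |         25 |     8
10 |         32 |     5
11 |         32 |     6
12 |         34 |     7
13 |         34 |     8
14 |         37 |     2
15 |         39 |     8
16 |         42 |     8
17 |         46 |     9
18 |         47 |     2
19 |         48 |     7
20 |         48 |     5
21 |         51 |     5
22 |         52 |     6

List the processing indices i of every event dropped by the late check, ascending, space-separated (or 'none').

i=0 t=0 v=6: → [0,9); WM=-2
i=1 t=1 v=4: → [0,9); WM=-1
i=2 t=1 v=8: → [0,9); WM=-1
i=3 t=12 v=7: → [10,19),[5,14); WM=10; [0,9) fires=18
i=4 t=15 v=7: → [15,24),[10,19); WM=13
i=5 t=18 v=8: → [15,24),[10,19); WM=16; [5,14) fires=7
i=6 t=19 v=1: → [15,24); WM=17
i=7 t=8 v=1: DROP (t<17-1); WM=17
i=8 t=21 v=3: → [20,29),[15,24); WM=19; [10,19) fires=22
i=9 t=25 v=8: → [25,34),[20,29); WM=23
i=10 t=32 v=5: → [30,39),[25,34); WM=30; [15,24) fires=19 [20,29) fires=11
i=11 t=32 v=6: → [30,39),[25,34); WM=30
i=12 t=34 v=7: → [30,39); WM=32
i=13 t=34 v=8: → [30,39); WM=32
i=14 t=37 v=2: → [35,44),[30,39); WM=35; [25,34) fires=19
i=15 t=39 v=8: → [35,44); WM=37
i=16 t=42 v=8: → [40,49),[35,44); WM=40; [30,39) fires=28
i=17 t=46 v=9: → [45,54),[40,49); WM=44; [35,44) fires=18
i=18 t=47 v=2: → [45,54),[40,49); WM=45
i=19 t=48 v=7: → [45,54),[40,49); WM=46
i=20 t=48 v=5: → [45,54),[40,49); WM=46
i=21 t=51 v=5: → [50,59),[45,54); WM=49; [40,49) fires=31
i=22 t=52 v=6: → [50,59),[45,54); WM=50

7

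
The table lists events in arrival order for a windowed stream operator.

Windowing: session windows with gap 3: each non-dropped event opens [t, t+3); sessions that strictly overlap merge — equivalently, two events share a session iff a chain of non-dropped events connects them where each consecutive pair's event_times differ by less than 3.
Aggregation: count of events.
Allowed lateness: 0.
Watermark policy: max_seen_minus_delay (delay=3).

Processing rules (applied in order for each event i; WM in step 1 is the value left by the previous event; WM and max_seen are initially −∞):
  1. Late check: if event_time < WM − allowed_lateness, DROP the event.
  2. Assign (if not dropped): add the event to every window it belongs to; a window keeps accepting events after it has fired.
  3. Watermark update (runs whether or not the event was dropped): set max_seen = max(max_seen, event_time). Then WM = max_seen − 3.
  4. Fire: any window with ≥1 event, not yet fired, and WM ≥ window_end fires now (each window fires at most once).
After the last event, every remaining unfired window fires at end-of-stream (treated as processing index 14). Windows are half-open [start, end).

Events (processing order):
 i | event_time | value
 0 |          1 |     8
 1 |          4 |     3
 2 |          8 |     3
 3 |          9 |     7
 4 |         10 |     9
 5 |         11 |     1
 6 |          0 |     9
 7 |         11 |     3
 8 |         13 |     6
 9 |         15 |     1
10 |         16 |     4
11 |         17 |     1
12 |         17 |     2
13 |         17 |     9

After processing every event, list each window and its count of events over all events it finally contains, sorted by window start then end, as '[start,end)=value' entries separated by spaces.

i=0 t=1 v=8: → [1,4); WM=-2
i=1 t=4 v=3: → [4,7); WM=1
i=2 t=8 v=3: → [8,11); WM=5
i=3 t=9 v=7: → [8,12); WM=6
i=4 t=10 v=9: → [8,13); WM=7
i=5 t=11 v=1: → [8,14); WM=8
i=6 t=0 v=9: DROP (t<8-0); WM=8
i=7 t=11 v=3: → [8,14); WM=8
i=8 t=13 v=6: → [8,16); WM=10
i=9 t=15 v=1: → [8,18); WM=12
i=10 t=16 v=4: → [8,19); WM=13
i=11 t=17 v=1: → [8,20); WM=14
i=12 t=17 v=2: → [8,20); WM=14
i=13 t=17 v=9: → [8,20); WM=14

[1,4)=1 [4,7)=1 [8,20)=11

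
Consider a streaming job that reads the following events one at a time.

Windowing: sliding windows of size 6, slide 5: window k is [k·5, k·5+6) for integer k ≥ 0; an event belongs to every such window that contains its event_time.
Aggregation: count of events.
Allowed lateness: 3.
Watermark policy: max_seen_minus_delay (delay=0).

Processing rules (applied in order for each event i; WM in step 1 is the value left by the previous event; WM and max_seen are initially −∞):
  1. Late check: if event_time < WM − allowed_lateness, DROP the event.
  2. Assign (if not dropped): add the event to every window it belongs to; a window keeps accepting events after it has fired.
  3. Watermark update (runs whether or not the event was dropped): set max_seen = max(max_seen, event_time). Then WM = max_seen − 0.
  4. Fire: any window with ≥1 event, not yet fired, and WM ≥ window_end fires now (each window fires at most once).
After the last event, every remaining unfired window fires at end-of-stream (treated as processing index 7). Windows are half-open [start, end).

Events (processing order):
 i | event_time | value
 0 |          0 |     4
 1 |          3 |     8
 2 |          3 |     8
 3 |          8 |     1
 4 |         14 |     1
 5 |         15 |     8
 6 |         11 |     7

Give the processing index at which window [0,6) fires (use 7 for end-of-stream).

3

i=0 t=0 v=4: → [0,6); WM=0
i=1 t=3 v=8: → [0,6); WM=3
i=2 t=3 v=8: → [0,6); WM=3
i=3 t=8 v=1: → [5,11); WM=8; [0,6) fires=3
i=4 t=14 v=1: → [10,16); WM=14; [5,11) fires=1
i=5 t=15 v=8: → [15,21),[10,16); WM=15
i=6 t=11 v=7: DROP (t<15-3); WM=15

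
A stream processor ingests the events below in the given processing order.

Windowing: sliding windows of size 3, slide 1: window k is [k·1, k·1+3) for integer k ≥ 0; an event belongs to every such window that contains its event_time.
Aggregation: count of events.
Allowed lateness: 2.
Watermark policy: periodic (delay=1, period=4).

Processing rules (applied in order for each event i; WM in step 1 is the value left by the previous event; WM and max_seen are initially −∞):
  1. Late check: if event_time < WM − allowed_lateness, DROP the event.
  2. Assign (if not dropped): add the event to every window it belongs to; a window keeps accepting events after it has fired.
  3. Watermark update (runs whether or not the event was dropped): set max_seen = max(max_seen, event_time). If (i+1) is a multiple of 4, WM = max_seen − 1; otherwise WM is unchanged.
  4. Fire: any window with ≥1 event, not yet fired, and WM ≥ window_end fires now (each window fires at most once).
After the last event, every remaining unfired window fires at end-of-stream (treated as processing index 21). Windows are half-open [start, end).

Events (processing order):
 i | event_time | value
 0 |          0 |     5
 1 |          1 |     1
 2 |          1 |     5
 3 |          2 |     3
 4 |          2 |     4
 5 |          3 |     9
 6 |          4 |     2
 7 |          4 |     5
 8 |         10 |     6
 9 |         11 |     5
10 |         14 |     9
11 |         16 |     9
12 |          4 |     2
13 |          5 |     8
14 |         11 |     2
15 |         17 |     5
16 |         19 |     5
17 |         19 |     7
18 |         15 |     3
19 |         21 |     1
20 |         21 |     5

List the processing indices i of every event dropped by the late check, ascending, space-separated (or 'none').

12 13 14

i=0 t=0 v=5: → [0,3); WM=−∞
i=1 t=1 v=1: → [1,4),[0,3); WM=−∞
i=2 t=1 v=5: → [1,4),[0,3); WM=−∞
i=3 t=2 v=3: → [2,5),[1,4),[0,3); WM=1
i=4 t=2 v=4: → [2,5),[1,4),[0,3); WM=1
i=5 t=3 v=9: → [3,6),[2,5),[1,4); WM=1
i=6 t=4 v=2: → [4,7),[3,6),[2,5); WM=1
i=7 t=4 v=5: → [4,7),[3,6),[2,5); WM=3; [0,3) fires=5
i=8 t=10 v=6: → [10,13),[9,12),[8,11); WM=3
i=9 t=11 v=5: → [11,14),[10,13),[9,12); WM=3
i=10 t=14 v=9: → [14,17),[13,16),[12,15); WM=3
i=11 t=16 v=9: → [16,19),[15,18),[14,17); WM=15; [1,4) fires=5 [2,5) fires=5 [3,6) fires=3 [4,7) fires=2 [8,11) fires=1 [9,12) fires=2 [10,13) fires=2 [11,14) fires=1 [12,15) fires=1
i=12 t=4 v=2: DROP (t<15-2); WM=15
i=13 t=5 v=8: DROP (t<15-2); WM=15
i=14 t=11 v=2: DROP (t<15-2); WM=15
i=15 t=17 v=5: → [17,20),[16,19),[15,18); WM=16; [13,16) fires=1
i=16 t=19 v=5: → [19,22),[18,21),[17,20); WM=16
i=17 t=19 v=7: → [19,22),[18,21),[17,20); WM=16
i=18 t=15 v=3: → [15,18),[14,17),[13,16); WM=16
i=19 t=21 v=1: → [21,24),[20,23),[19,22); WM=20; [14,17) fires=3 [15,18) fires=3 [16,19) fires=2 [17,20) fires=3
i=20 t=21 v=5: → [21,24),[20,23),[19,22); WM=20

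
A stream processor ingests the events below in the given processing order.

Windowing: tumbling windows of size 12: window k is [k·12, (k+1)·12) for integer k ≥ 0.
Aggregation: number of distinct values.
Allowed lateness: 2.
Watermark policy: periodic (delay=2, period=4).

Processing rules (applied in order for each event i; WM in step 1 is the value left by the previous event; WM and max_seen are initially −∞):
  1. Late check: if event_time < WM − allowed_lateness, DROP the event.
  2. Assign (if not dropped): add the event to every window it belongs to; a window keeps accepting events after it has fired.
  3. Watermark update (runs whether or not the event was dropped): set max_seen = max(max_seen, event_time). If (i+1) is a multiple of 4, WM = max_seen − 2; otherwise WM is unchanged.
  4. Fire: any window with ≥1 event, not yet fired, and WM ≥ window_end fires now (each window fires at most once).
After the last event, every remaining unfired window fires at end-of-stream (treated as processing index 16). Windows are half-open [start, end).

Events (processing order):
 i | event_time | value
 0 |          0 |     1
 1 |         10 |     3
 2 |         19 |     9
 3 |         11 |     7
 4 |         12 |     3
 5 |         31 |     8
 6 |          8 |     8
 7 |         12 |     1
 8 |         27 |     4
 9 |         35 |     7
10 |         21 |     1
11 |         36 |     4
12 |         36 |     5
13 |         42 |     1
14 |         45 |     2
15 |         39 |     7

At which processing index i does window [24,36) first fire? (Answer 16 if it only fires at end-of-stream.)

i=0 t=0 v=1: → [0,12); WM=−∞
i=1 t=10 v=3: → [0,12); WM=−∞
i=2 t=19 v=9: → [12,24); WM=−∞
i=3 t=11 v=7: → [0,12); WM=17; [0,12) fires=3
i=4 t=12 v=3: DROP (t<17-2); WM=17
i=5 t=31 v=8: → [24,36); WM=17
i=6 t=8 v=8: DROP (t<17-2); WM=17
i=7 t=12 v=1: DROP (t<17-2); WM=29; [12,24) fires=1
i=8 t=27 v=4: → [24,36); WM=29
i=9 t=35 v=7: → [24,36); WM=29
i=10 t=21 v=1: DROP (t<29-2); WM=29
i=11 t=36 v=4: → [36,48); WM=34
i=12 t=36 v=5: → [36,48); WM=34
i=13 t=42 v=1: → [36,48); WM=34
i=14 t=45 v=2: → [36,48); WM=34
i=15 t=39 v=7: → [36,48); WM=43; [24,36) fires=3

15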